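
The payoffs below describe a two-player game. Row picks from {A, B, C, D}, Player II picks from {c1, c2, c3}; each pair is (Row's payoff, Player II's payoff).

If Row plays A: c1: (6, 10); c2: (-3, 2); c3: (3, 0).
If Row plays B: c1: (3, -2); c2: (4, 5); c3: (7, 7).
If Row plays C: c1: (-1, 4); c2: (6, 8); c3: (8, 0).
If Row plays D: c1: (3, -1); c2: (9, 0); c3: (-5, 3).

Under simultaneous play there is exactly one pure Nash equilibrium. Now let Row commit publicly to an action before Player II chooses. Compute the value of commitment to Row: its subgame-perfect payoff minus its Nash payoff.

Solve by backward induction (Row leads).
- A: BR = c1, leader payoff 6.
- B: BR = c3, leader payoff 7.
- C: BR = c2, leader payoff 6.
- D: BR = c3, leader payoff -5.
Among 6, 7, 6, -5, the best is 7 at B. Subgame-perfect outcome: (B, c3) with payoffs (7, 7).
Now find the simultaneous Nash equilibrium.
Row's best replies: c1→A; c2→D; c3→C.
Player II's best replies: A→c1; B→c3; C→c2; D→c3.
Only (A, c1) has each player best-responding; Nash payoffs (6, 10).
Row's commitment gain: 7 − 6 = 1.

1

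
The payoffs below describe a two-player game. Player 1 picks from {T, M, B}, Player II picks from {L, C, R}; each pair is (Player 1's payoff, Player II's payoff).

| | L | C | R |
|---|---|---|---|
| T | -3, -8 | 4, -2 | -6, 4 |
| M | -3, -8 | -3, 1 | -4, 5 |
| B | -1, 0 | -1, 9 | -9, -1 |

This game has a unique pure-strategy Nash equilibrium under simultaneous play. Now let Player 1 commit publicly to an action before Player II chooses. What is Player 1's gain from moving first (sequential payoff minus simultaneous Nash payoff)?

Backward induction with Player 1 moving first.
- T → Player II plays R (best of -8, -2, 4); Player 1 gets -6.
- M → Player II plays R (best of -8, 1, 5); Player 1 gets -4.
- B → Player II plays C (best of 0, 9, -1); Player 1 gets -1.
Among -6, -4, -1, the best is -1 at B. Subgame-perfect outcome: (B, C) with payoffs (-1, 9).
For the simultaneous game, intersect best replies.
Player 1's best replies: L→B; C→T; R→M.
Player II's best replies: T→R; M→R; B→C.
Only (M, R) has each player best-responding; Nash payoffs (-4, 5).
Player 1's commitment gain: -1 − -4 = 3.

3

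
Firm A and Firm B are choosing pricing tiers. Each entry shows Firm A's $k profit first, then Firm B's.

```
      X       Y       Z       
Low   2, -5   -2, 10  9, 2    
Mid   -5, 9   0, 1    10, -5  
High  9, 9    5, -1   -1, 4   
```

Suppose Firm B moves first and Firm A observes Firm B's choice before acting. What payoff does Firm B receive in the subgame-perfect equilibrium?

Work backward from Firm A's decision.
- X: Firm A compares 2, -5, 9 and picks High; Firm B would get 9.
- Y: Firm A compares -2, 0, 5 and picks High; Firm B would get -1.
- Z: Firm A compares 9, 10, -1 and picks Mid; Firm B would get -5.
Among 9, -1, -5, the best is 9 at X. Subgame-perfect outcome: (High, X) with payoffs (9, 9).

9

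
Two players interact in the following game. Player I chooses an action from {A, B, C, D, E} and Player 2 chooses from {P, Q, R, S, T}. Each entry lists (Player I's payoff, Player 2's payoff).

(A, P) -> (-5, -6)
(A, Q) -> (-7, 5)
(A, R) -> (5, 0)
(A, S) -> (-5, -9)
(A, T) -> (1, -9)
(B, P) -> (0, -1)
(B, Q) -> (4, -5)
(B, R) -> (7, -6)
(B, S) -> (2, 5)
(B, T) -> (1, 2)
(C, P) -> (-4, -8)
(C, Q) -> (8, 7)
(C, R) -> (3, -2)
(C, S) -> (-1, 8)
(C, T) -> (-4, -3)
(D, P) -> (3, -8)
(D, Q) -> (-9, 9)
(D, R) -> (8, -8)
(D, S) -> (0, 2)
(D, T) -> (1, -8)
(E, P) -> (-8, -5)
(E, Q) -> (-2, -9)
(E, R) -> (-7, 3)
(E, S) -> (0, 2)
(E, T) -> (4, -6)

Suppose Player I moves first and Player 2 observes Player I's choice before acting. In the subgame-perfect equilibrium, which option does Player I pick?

Solve by backward induction (Player I leads).
- A: BR = Q, leader payoff -7.
- B: BR = S, leader payoff 2.
- C: BR = S, leader payoff -1.
- D: BR = Q, leader payoff -9.
- E: BR = R, leader payoff -7.
Among -7, 2, -1, -9, -7, the best is 2 at B. Subgame-perfect outcome: (B, S) with payoffs (2, 5).

B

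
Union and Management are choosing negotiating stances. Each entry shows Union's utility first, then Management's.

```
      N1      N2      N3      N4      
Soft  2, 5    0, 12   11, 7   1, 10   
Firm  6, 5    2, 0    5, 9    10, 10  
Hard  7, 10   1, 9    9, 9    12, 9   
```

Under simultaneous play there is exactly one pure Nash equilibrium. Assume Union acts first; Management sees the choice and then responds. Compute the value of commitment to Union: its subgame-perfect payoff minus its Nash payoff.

3

Management best-responds to each possible Union move:
- Soft: BR = N2, leader payoff 0.
- Firm: BR = N4, leader payoff 10.
- Hard: BR = N1, leader payoff 7.
Union's induced payoffs are 0, 10, 7, so Union commits to Firm. Subgame-perfect outcome: (Firm, N4) with payoffs (10, 10).
For the simultaneous game, intersect best replies.
Union's best replies: N1→Hard; N2→Firm; N3→Soft; N4→Hard.
Management's best replies: Soft→N2; Firm→N4; Hard→N1.
Only (Hard, N1) has each player best-responding; Nash payoffs (7, 10).
Union's commitment gain: 10 − 7 = 3.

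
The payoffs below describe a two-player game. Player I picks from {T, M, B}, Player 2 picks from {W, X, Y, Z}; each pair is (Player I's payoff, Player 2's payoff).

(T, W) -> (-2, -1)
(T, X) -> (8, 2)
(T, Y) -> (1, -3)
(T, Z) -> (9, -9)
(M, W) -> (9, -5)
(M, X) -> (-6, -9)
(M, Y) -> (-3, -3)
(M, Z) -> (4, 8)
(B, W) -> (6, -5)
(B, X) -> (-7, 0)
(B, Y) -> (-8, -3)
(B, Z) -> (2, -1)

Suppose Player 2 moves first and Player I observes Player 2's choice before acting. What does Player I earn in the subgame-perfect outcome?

Work backward from Player I's decision.
- W: BR = M, leader payoff -5.
- X: BR = T, leader payoff 2.
- Y: BR = T, leader payoff -3.
- Z: BR = T, leader payoff -9.
Maximizing over -5, 2, -3, -9, Player 2 chooses X. Subgame-perfect outcome: (T, X) with payoffs (8, 2).

8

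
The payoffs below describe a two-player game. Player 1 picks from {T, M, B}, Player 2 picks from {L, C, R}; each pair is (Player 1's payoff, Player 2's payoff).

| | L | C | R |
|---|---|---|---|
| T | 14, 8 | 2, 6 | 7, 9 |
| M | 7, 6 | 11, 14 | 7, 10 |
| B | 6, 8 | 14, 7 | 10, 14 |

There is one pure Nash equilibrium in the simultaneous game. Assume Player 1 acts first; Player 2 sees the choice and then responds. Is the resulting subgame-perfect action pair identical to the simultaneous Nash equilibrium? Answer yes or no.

Solve by backward induction (Player 1 leads).
- T → Player 2 plays R (best of 8, 6, 9); Player 1 gets 7.
- M → Player 2 plays C (best of 6, 14, 10); Player 1 gets 11.
- B → Player 2 plays R (best of 8, 7, 14); Player 1 gets 10.
Player 1's induced payoffs are 7, 11, 10, so Player 1 commits to M. Subgame-perfect outcome: (M, C) with payoffs (11, 14).
Under simultaneous play:
Player 1's best replies: L→T; C→B; R→B.
Player 2's best replies: T→R; M→C; B→R.
Only (B, R) has each player best-responding; Nash payoffs (10, 14).
Sequential outcome (M, C) differs from the Nash profile (B, R).

no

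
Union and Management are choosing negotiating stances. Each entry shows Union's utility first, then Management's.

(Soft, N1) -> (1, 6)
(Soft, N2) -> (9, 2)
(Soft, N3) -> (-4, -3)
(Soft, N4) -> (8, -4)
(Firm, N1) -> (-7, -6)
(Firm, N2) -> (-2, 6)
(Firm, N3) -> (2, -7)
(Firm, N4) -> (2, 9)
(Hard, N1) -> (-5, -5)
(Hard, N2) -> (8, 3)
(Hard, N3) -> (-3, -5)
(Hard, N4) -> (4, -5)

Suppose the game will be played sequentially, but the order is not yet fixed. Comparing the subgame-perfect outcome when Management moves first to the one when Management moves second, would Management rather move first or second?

If Union leads: Management's best replies are Soft→N1, Firm→N4, Hard→N2; Union's induced payoffs 1, 2, 8; outcome (Hard, N2), payoffs (8, 3).
If Management leads: Union's best replies are N1→Soft, N2→Soft, N3→Firm, N4→Soft; Management's induced payoffs 6, 2, -7, -4; outcome (Soft, N1), payoffs (1, 6).
Management gets 6 moving first and 3 moving second, so Management prefers to move first.

first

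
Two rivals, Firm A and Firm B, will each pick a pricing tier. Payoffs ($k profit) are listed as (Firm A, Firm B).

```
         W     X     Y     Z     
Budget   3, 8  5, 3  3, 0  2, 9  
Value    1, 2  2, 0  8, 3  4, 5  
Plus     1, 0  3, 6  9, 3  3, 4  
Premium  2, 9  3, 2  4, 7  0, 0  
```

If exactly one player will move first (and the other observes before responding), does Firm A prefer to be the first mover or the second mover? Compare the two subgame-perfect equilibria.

first

If Firm A leads: Firm B's best replies are Budget→Z, Value→Z, Plus→X, Premium→W; Firm A's induced payoffs 2, 4, 3, 2; outcome (Value, Z), payoffs (4, 5).
If Firm B leads: Firm A's best replies are W→Budget, X→Budget, Y→Plus, Z→Value; Firm B's induced payoffs 8, 3, 3, 5; outcome (Budget, W), payoffs (3, 8).
Firm A gets 4 moving first and 3 moving second, so Firm A prefers to move first.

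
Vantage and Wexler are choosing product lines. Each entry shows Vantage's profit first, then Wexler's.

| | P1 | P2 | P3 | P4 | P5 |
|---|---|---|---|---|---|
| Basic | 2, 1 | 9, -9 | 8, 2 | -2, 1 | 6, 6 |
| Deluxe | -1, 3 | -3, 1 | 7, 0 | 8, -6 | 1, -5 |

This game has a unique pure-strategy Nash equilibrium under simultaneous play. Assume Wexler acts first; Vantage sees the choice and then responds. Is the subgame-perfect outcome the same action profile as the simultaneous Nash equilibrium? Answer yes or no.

yes

Vantage best-responds to each possible Wexler move:
- P1: Vantage compares 2, -1 and picks Basic; Wexler would get 1.
- P2: Vantage compares 9, -3 and picks Basic; Wexler would get -9.
- P3: Vantage compares 8, 7 and picks Basic; Wexler would get 2.
- P4: Vantage compares -2, 8 and picks Deluxe; Wexler would get -6.
- P5: Vantage compares 6, 1 and picks Basic; Wexler would get 6.
Among 1, -9, 2, -6, 6, the best is 6 at P5. Subgame-perfect outcome: (Basic, P5) with payoffs (6, 6).
Under simultaneous play:
Vantage's best replies: P1→Basic; P2→Basic; P3→Basic; P4→Deluxe; P5→Basic.
Wexler's best replies: Basic→P5; Deluxe→P1.
Only (Basic, P5) has each player best-responding; Nash payoffs (6, 6).
Sequential outcome (Basic, P5) coincides with the Nash profile (Basic, P5).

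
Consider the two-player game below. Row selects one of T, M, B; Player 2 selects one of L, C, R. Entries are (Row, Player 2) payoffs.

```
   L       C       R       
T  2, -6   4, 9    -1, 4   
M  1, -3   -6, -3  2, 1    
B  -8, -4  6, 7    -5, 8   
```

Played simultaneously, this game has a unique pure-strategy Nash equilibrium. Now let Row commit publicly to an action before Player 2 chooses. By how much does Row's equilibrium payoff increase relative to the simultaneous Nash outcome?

Player 2 best-responds to each possible Row move:
- T → Player 2 plays C (best of -6, 9, 4); Row gets 4.
- M → Player 2 plays R (best of -3, -3, 1); Row gets 2.
- B → Player 2 plays R (best of -4, 7, 8); Row gets -5.
Among 4, 2, -5, the best is 4 at T. Subgame-perfect outcome: (T, C) with payoffs (4, 9).
Under simultaneous play:
Row's best replies: L→T; C→B; R→M.
Player 2's best replies: T→C; M→R; B→R.
The unique mutual best reply is (M, R), giving (2, 1).
Row's commitment gain: 4 − 2 = 2.

2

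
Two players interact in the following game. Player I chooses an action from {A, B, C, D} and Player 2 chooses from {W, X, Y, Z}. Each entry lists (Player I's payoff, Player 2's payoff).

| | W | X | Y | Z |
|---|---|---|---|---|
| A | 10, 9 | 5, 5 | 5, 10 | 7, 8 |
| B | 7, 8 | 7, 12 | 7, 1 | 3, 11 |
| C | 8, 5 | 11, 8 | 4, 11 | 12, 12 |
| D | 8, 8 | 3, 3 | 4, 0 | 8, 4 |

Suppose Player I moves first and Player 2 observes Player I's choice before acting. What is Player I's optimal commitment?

C

Work backward from Player 2's decision.
- A: Player 2 compares 9, 5, 10, 8 and picks Y; Player I would get 5.
- B: Player 2 compares 8, 12, 1, 11 and picks X; Player I would get 7.
- C: Player 2 compares 5, 8, 11, 12 and picks Z; Player I would get 12.
- D: Player 2 compares 8, 3, 0, 4 and picks W; Player I would get 8.
Maximizing over 5, 7, 12, 8, Player I chooses C. Subgame-perfect outcome: (C, Z) with payoffs (12, 12).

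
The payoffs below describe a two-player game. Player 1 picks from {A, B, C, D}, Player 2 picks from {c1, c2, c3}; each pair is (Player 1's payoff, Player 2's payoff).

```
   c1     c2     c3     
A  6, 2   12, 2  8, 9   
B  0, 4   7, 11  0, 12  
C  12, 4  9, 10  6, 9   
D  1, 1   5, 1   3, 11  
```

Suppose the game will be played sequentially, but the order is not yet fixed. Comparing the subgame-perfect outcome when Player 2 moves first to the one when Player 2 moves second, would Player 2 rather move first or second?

second

If Player 1 leads: Player 2's best replies are A→c3, B→c3, C→c2, D→c3; Player 1's induced payoffs 8, 0, 9, 3; outcome (C, c2), payoffs (9, 10).
If Player 2 leads: Player 1's best replies are c1→C, c2→A, c3→A; Player 2's induced payoffs 4, 2, 9; outcome (A, c3), payoffs (8, 9).
Player 2 gets 9 moving first and 10 moving second, so Player 2 prefers to move second.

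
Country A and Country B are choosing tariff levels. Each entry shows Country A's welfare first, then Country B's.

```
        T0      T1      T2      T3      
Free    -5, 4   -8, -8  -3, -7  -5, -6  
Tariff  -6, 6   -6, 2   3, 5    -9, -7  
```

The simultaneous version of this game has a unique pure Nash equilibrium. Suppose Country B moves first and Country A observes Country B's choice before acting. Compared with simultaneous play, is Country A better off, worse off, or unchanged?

better off

Backward induction with Country B moving first.
- T0: Country A compares -5, -6 and picks Free; Country B would get 4.
- T1: Country A compares -8, -6 and picks Tariff; Country B would get 2.
- T2: Country A compares -3, 3 and picks Tariff; Country B would get 5.
- T3: Country A compares -5, -9 and picks Free; Country B would get -6.
Among 4, 2, 5, -6, the best is 5 at T2. Subgame-perfect outcome: (Tariff, T2) with payoffs (3, 5).
For the simultaneous game, intersect best replies.
Country A's best replies: T0→Free; T1→Tariff; T2→Tariff; T3→Free.
Country B's best replies: Free→T0; Tariff→T0.
The unique mutual best reply is (Free, T0), giving (-5, 4).
Country A earns 3 sequentially versus -5 at the Nash outcome: better off.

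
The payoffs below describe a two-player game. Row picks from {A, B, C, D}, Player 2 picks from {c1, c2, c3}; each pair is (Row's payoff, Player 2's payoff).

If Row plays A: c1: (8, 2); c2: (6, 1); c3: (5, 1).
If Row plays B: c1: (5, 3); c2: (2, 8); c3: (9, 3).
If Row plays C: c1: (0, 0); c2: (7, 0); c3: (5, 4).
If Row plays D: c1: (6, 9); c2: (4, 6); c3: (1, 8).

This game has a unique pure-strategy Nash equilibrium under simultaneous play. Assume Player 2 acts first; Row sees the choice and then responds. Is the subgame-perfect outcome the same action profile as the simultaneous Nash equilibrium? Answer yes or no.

no

Row best-responds to each possible Player 2 move:
- c1: Row compares 8, 5, 0, 6 and picks A; Player 2 would get 2.
- c2: Row compares 6, 2, 7, 4 and picks C; Player 2 would get 0.
- c3: Row compares 5, 9, 5, 1 and picks B; Player 2 would get 3.
Maximizing over 2, 0, 3, Player 2 chooses c3. Subgame-perfect outcome: (B, c3) with payoffs (9, 3).
Now find the simultaneous Nash equilibrium.
Row's best replies: c1→A; c2→C; c3→B.
Player 2's best replies: A→c1; B→c2; C→c3; D→c1.
Only (A, c1) has each player best-responding; Nash payoffs (8, 2).
Sequential outcome (B, c3) differs from the Nash profile (A, c1).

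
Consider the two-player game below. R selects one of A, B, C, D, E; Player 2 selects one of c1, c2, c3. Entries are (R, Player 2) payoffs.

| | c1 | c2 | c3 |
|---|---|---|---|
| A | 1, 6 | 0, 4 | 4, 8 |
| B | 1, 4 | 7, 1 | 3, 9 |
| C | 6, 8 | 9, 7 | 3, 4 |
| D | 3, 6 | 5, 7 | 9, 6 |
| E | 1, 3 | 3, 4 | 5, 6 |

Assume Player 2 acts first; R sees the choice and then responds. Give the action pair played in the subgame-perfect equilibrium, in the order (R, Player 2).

R best-responds to each possible Player 2 move:
- c1: R compares 1, 1, 6, 3, 1 and picks C; Player 2 would get 8.
- c2: R compares 0, 7, 9, 5, 3 and picks C; Player 2 would get 7.
- c3: R compares 4, 3, 3, 9, 5 and picks D; Player 2 would get 6.
Maximizing over 8, 7, 6, Player 2 chooses c1. Subgame-perfect outcome: (C, c1) with payoffs (6, 8).

(C, c1)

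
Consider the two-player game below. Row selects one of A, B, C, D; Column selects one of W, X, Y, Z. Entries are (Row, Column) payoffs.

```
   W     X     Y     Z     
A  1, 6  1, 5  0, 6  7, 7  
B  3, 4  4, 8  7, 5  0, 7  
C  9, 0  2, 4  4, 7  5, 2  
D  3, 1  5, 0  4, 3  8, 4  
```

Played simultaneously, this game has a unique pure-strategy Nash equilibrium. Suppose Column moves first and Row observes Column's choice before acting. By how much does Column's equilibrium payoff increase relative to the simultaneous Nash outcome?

1

Row best-responds to each possible Column move:
- W → Row plays C (best of 1, 3, 9, 3); Column gets 0.
- X → Row plays D (best of 1, 4, 2, 5); Column gets 0.
- Y → Row plays B (best of 0, 7, 4, 4); Column gets 5.
- Z → Row plays D (best of 7, 0, 5, 8); Column gets 4.
Among 0, 0, 5, 4, the best is 5 at Y. Subgame-perfect outcome: (B, Y) with payoffs (7, 5).
For the simultaneous game, intersect best replies.
Row's best replies: W→C; X→D; Y→B; Z→D.
Column's best replies: A→Z; B→X; C→Y; D→Z.
Only (D, Z) has each player best-responding; Nash payoffs (8, 4).
Column's commitment gain: 5 − 4 = 1.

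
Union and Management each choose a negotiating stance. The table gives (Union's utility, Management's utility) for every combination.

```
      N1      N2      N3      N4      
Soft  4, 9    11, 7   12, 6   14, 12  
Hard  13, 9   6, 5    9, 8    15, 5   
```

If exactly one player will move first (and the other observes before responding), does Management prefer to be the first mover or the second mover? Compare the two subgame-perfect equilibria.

second

If Union leads: Management's best replies are Soft→N4, Hard→N1; Union's induced payoffs 14, 13; outcome (Soft, N4), payoffs (14, 12).
If Management leads: Union's best replies are N1→Hard, N2→Soft, N3→Soft, N4→Hard; Management's induced payoffs 9, 7, 6, 5; outcome (Hard, N1), payoffs (13, 9).
Management gets 9 moving first and 12 moving second, so Management prefers to move second.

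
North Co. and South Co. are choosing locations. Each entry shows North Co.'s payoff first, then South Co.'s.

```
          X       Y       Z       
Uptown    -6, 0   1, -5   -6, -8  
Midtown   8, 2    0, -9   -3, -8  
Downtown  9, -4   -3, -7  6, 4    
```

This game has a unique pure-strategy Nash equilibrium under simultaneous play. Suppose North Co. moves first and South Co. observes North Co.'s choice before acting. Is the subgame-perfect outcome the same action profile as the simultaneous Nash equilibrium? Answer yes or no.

no

South Co. best-responds to each possible North Co. move:
- Uptown: BR = X, leader payoff -6.
- Midtown: BR = X, leader payoff 8.
- Downtown: BR = Z, leader payoff 6.
Maximizing over -6, 8, 6, North Co. chooses Midtown. Subgame-perfect outcome: (Midtown, X) with payoffs (8, 2).
For the simultaneous game, intersect best replies.
North Co.'s best replies: X→Downtown; Y→Uptown; Z→Downtown.
South Co.'s best replies: Uptown→X; Midtown→X; Downtown→Z.
The unique mutual best reply is (Downtown, Z), giving (6, 4).
Sequential outcome (Midtown, X) differs from the Nash profile (Downtown, Z).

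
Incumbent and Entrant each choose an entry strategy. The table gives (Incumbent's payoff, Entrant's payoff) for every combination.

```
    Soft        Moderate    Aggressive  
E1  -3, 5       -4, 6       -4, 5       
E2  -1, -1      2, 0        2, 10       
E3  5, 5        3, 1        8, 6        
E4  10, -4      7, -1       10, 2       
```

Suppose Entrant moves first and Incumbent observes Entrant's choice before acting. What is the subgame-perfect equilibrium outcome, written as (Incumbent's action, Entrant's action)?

Solve by backward induction (Entrant leads).
- Soft → Incumbent plays E4 (best of -3, -1, 5, 10); Entrant gets -4.
- Moderate → Incumbent plays E4 (best of -4, 2, 3, 7); Entrant gets -1.
- Aggressive → Incumbent plays E4 (best of -4, 2, 8, 10); Entrant gets 2.
Among -4, -1, 2, the best is 2 at Aggressive. Subgame-perfect outcome: (E4, Aggressive) with payoffs (10, 2).

(E4, Aggressive)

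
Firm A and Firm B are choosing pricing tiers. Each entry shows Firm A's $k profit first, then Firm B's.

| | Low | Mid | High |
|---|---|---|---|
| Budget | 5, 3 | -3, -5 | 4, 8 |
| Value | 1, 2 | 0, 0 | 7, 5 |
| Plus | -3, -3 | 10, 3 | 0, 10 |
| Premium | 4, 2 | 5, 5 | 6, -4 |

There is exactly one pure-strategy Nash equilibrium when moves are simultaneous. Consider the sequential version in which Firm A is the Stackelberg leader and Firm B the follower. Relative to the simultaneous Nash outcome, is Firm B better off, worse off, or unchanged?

Solve by backward induction (Firm A leads).
- Budget → Firm B plays High (best of 3, -5, 8); Firm A gets 4.
- Value → Firm B plays High (best of 2, 0, 5); Firm A gets 7.
- Plus → Firm B plays High (best of -3, 3, 10); Firm A gets 0.
- Premium → Firm B plays Mid (best of 2, 5, -4); Firm A gets 5.
Among 4, 7, 0, 5, the best is 7 at Value. Subgame-perfect outcome: (Value, High) with payoffs (7, 5).
For the simultaneous game, intersect best replies.
Firm A's best replies: Low→Budget; Mid→Plus; High→Value.
Firm B's best replies: Budget→High; Value→High; Plus→High; Premium→Mid.
The unique mutual best reply is (Value, High), giving (7, 5).
Firm B earns 5 sequentially versus 5 at the Nash outcome: unchanged.

unchanged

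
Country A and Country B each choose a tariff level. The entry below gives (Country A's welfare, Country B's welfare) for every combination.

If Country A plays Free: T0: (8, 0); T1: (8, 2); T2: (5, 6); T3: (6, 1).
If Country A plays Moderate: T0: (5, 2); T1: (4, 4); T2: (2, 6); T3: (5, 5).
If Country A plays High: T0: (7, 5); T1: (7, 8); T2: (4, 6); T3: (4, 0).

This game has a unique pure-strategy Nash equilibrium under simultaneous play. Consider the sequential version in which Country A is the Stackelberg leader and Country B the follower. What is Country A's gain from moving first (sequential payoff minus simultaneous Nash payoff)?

Country B best-responds to each possible Country A move:
- Free: BR = T2, leader payoff 5.
- Moderate: BR = T2, leader payoff 2.
- High: BR = T1, leader payoff 7.
Country A's induced payoffs are 5, 2, 7, so Country A commits to High. Subgame-perfect outcome: (High, T1) with payoffs (7, 8).
For the simultaneous game, intersect best replies.
Country A's best replies: T0→Free; T1→Free; T2→Free; T3→Free.
Country B's best replies: Free→T2; Moderate→T2; High→T1.
The unique mutual best reply is (Free, T2), giving (5, 6).
Country A's commitment gain: 7 − 5 = 2.

2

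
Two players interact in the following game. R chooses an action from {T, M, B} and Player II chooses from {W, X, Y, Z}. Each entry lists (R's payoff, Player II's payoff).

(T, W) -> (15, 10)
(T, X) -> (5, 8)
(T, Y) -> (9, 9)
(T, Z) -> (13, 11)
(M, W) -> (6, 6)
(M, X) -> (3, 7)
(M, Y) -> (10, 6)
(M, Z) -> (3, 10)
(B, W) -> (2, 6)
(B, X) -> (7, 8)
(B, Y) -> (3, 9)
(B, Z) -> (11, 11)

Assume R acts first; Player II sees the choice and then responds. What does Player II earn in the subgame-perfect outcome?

Work backward from Player II's decision.
- T → Player II plays Z (best of 10, 8, 9, 11); R gets 13.
- M → Player II plays Z (best of 6, 7, 6, 10); R gets 3.
- B → Player II plays Z (best of 6, 8, 9, 11); R gets 11.
R's induced payoffs are 13, 3, 11, so R commits to T. Subgame-perfect outcome: (T, Z) with payoffs (13, 11).

11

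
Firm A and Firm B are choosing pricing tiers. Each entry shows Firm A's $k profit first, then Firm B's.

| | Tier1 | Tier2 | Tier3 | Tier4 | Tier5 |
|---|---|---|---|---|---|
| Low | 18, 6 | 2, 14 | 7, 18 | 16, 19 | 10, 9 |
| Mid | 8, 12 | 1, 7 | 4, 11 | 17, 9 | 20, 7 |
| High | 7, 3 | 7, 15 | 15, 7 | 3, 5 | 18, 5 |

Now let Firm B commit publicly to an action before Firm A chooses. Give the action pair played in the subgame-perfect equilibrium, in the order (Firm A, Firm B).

(High, Tier2)

Work backward from Firm A's decision.
- Tier1: BR = Low, leader payoff 6.
- Tier2: BR = High, leader payoff 15.
- Tier3: BR = High, leader payoff 7.
- Tier4: BR = Mid, leader payoff 9.
- Tier5: BR = Mid, leader payoff 7.
Firm B's induced payoffs are 6, 15, 7, 9, 7, so Firm B commits to Tier2. Subgame-perfect outcome: (High, Tier2) with payoffs (7, 15).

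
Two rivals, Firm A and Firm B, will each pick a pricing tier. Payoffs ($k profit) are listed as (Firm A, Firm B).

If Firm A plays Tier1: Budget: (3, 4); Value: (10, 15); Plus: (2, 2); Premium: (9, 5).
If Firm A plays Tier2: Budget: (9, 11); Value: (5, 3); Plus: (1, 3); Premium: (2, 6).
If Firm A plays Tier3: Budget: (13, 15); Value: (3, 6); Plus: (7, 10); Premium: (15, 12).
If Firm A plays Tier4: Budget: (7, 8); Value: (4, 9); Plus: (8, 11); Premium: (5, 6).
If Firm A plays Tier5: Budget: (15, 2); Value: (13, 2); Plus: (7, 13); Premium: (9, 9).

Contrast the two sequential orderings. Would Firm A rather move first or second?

If Firm A leads: Firm B's best replies are Tier1→Value, Tier2→Budget, Tier3→Budget, Tier4→Plus, Tier5→Plus; Firm A's induced payoffs 10, 9, 13, 8, 7; outcome (Tier3, Budget), payoffs (13, 15).
If Firm B leads: Firm A's best replies are Budget→Tier5, Value→Tier5, Plus→Tier4, Premium→Tier3; Firm B's induced payoffs 2, 2, 11, 12; outcome (Tier3, Premium), payoffs (15, 12).
Firm A gets 13 moving first and 15 moving second, so Firm A prefers to move second.

second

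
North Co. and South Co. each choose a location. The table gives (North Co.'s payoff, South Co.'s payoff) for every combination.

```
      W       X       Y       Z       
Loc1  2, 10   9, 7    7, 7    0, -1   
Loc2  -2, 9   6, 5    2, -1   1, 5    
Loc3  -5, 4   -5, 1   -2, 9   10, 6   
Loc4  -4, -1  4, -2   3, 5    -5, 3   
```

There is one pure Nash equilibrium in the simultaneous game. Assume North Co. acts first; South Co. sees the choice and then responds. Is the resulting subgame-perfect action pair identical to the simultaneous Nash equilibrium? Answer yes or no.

no

Work backward from South Co.'s decision.
- Loc1: BR = W, leader payoff 2.
- Loc2: BR = W, leader payoff -2.
- Loc3: BR = Y, leader payoff -2.
- Loc4: BR = Y, leader payoff 3.
North Co.'s induced payoffs are 2, -2, -2, 3, so North Co. commits to Loc4. Subgame-perfect outcome: (Loc4, Y) with payoffs (3, 5).
Now find the simultaneous Nash equilibrium.
North Co.'s best replies: W→Loc1; X→Loc1; Y→Loc1; Z→Loc3.
South Co.'s best replies: Loc1→W; Loc2→W; Loc3→Y; Loc4→Y.
The unique mutual best reply is (Loc1, W), giving (2, 10).
Sequential outcome (Loc4, Y) differs from the Nash profile (Loc1, W).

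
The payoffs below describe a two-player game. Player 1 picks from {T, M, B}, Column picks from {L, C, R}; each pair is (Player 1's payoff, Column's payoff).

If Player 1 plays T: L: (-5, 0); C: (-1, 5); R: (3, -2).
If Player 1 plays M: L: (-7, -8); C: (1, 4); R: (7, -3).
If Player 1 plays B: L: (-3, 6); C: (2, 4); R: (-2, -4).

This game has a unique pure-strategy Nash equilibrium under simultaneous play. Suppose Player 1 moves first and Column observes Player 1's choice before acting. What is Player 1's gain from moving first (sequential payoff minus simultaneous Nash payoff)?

Backward induction with Player 1 moving first.
- T: BR = C, leader payoff -1.
- M: BR = C, leader payoff 1.
- B: BR = L, leader payoff -3.
Maximizing over -1, 1, -3, Player 1 chooses M. Subgame-perfect outcome: (M, C) with payoffs (1, 4).
Under simultaneous play:
Player 1's best replies: L→B; C→B; R→M.
Column's best replies: T→C; M→C; B→L.
Only (B, L) has each player best-responding; Nash payoffs (-3, 6).
Player 1's commitment gain: 1 − -3 = 4.

4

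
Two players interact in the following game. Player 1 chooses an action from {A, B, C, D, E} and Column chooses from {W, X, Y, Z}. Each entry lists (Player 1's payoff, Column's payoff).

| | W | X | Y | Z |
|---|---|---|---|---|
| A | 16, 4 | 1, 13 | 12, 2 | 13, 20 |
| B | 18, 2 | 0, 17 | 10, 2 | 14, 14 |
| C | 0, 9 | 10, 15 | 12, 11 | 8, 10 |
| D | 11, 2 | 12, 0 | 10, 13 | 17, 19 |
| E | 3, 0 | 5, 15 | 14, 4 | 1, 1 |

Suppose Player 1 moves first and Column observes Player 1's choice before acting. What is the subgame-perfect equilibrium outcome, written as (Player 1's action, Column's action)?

Column best-responds to each possible Player 1 move:
- A: BR = Z, leader payoff 13.
- B: BR = X, leader payoff 0.
- C: BR = X, leader payoff 10.
- D: BR = Z, leader payoff 17.
- E: BR = X, leader payoff 5.
Among 13, 0, 10, 17, 5, the best is 17 at D. Subgame-perfect outcome: (D, Z) with payoffs (17, 19).

(D, Z)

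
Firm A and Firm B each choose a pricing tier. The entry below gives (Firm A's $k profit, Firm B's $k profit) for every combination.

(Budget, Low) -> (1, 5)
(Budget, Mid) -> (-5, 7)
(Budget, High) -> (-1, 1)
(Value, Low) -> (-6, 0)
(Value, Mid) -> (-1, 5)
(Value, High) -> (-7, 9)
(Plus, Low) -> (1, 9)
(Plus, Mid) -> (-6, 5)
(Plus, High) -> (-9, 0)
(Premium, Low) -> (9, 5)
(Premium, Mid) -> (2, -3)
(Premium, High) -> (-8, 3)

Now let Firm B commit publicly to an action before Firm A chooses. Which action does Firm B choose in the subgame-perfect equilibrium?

Low

Work backward from Firm A's decision.
- Low → Firm A plays Premium (best of 1, -6, 1, 9); Firm B gets 5.
- Mid → Firm A plays Premium (best of -5, -1, -6, 2); Firm B gets -3.
- High → Firm A plays Budget (best of -1, -7, -9, -8); Firm B gets 1.
Maximizing over 5, -3, 1, Firm B chooses Low. Subgame-perfect outcome: (Premium, Low) with payoffs (9, 5).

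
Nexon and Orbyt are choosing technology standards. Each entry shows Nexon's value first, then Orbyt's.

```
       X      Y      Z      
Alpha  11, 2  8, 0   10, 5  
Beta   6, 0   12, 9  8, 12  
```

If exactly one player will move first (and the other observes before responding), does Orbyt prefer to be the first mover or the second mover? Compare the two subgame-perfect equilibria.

first

If Nexon leads: Orbyt's best replies are Alpha→Z, Beta→Z; Nexon's induced payoffs 10, 8; outcome (Alpha, Z), payoffs (10, 5).
If Orbyt leads: Nexon's best replies are X→Alpha, Y→Beta, Z→Alpha; Orbyt's induced payoffs 2, 9, 5; outcome (Beta, Y), payoffs (12, 9).
Orbyt gets 9 moving first and 5 moving second, so Orbyt prefers to move first.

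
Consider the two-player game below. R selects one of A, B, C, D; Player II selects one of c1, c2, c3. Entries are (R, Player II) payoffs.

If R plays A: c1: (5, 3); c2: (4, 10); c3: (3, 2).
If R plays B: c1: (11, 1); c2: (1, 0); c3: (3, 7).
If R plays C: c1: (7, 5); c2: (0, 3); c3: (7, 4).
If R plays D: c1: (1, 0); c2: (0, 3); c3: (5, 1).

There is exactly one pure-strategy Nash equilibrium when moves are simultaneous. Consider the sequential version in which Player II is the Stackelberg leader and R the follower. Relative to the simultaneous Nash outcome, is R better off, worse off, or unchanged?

unchanged

R best-responds to each possible Player II move:
- c1: BR = B, leader payoff 1.
- c2: BR = A, leader payoff 10.
- c3: BR = C, leader payoff 4.
Maximizing over 1, 10, 4, Player II chooses c2. Subgame-perfect outcome: (A, c2) with payoffs (4, 10).
For the simultaneous game, intersect best replies.
R's best replies: c1→B; c2→A; c3→C.
Player II's best replies: A→c2; B→c3; C→c1; D→c2.
Only (A, c2) has each player best-responding; Nash payoffs (4, 10).
R earns 4 sequentially versus 4 at the Nash outcome: unchanged.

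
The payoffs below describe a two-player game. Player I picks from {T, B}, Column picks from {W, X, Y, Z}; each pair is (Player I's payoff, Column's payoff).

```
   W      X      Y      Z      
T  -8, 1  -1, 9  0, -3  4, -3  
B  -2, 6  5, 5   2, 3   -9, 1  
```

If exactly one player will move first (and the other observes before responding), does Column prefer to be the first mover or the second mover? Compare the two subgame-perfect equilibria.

If Player I leads: Column's best replies are T→X, B→W; Player I's induced payoffs -1, -2; outcome (T, X), payoffs (-1, 9).
If Column leads: Player I's best replies are W→B, X→B, Y→B, Z→T; Column's induced payoffs 6, 5, 3, -3; outcome (B, W), payoffs (-2, 6).
Column gets 6 moving first and 9 moving second, so Column prefers to move second.

second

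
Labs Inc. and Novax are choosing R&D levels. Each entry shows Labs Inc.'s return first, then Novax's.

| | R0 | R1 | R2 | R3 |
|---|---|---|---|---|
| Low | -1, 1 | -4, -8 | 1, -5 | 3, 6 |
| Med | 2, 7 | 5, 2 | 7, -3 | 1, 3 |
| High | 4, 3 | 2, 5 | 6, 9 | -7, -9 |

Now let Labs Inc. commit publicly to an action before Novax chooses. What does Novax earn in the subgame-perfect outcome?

9

Novax best-responds to each possible Labs Inc. move:
- Low: Novax compares 1, -8, -5, 6 and picks R3; Labs Inc. would get 3.
- Med: Novax compares 7, 2, -3, 3 and picks R0; Labs Inc. would get 2.
- High: Novax compares 3, 5, 9, -9 and picks R2; Labs Inc. would get 6.
Maximizing over 3, 2, 6, Labs Inc. chooses High. Subgame-perfect outcome: (High, R2) with payoffs (6, 9).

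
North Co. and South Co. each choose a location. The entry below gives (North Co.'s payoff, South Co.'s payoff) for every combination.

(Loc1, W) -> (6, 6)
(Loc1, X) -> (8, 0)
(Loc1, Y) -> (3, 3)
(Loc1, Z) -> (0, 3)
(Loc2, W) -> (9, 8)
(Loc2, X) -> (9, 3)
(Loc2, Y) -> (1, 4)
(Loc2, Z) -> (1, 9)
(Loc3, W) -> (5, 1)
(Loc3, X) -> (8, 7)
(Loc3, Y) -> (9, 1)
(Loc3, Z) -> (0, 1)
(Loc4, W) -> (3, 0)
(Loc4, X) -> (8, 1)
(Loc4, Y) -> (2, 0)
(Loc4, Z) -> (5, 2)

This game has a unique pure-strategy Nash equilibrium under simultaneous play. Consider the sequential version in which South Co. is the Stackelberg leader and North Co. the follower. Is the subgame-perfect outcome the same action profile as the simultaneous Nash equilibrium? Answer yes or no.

Work backward from North Co.'s decision.
- W: North Co. compares 6, 9, 5, 3 and picks Loc2; South Co. would get 8.
- X: North Co. compares 8, 9, 8, 8 and picks Loc2; South Co. would get 3.
- Y: North Co. compares 3, 1, 9, 2 and picks Loc3; South Co. would get 1.
- Z: North Co. compares 0, 1, 0, 5 and picks Loc4; South Co. would get 2.
Maximizing over 8, 3, 1, 2, South Co. chooses W. Subgame-perfect outcome: (Loc2, W) with payoffs (9, 8).
Now find the simultaneous Nash equilibrium.
North Co.'s best replies: W→Loc2; X→Loc2; Y→Loc3; Z→Loc4.
South Co.'s best replies: Loc1→W; Loc2→Z; Loc3→X; Loc4→Z.
The unique mutual best reply is (Loc4, Z), giving (5, 2).
Sequential outcome (Loc2, W) differs from the Nash profile (Loc4, Z).

no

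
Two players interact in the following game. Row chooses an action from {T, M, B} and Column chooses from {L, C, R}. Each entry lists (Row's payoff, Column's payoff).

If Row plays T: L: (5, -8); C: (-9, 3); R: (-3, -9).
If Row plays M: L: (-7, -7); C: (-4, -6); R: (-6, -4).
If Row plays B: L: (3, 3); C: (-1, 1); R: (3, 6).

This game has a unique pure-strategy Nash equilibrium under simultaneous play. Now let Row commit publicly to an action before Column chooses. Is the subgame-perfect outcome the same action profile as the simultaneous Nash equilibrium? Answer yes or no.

Column best-responds to each possible Row move:
- T: BR = C, leader payoff -9.
- M: BR = R, leader payoff -6.
- B: BR = R, leader payoff 3.
Row's induced payoffs are -9, -6, 3, so Row commits to B. Subgame-perfect outcome: (B, R) with payoffs (3, 6).
For the simultaneous game, intersect best replies.
Row's best replies: L→T; C→B; R→B.
Column's best replies: T→C; M→R; B→R.
The unique mutual best reply is (B, R), giving (3, 6).
Sequential outcome (B, R) coincides with the Nash profile (B, R).

yes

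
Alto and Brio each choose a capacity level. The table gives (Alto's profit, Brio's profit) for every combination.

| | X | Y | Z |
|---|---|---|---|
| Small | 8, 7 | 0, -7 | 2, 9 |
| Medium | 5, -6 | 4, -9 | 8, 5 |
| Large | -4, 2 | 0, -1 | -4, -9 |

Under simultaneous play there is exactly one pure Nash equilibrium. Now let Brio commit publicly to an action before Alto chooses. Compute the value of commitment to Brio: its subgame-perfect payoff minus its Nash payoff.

2

Alto best-responds to each possible Brio move:
- X: BR = Small, leader payoff 7.
- Y: BR = Medium, leader payoff -9.
- Z: BR = Medium, leader payoff 5.
Brio's induced payoffs are 7, -9, 5, so Brio commits to X. Subgame-perfect outcome: (Small, X) with payoffs (8, 7).
For the simultaneous game, intersect best replies.
Alto's best replies: X→Small; Y→Medium; Z→Medium.
Brio's best replies: Small→Z; Medium→Z; Large→X.
The unique mutual best reply is (Medium, Z), giving (8, 5).
Brio's commitment gain: 7 − 5 = 2.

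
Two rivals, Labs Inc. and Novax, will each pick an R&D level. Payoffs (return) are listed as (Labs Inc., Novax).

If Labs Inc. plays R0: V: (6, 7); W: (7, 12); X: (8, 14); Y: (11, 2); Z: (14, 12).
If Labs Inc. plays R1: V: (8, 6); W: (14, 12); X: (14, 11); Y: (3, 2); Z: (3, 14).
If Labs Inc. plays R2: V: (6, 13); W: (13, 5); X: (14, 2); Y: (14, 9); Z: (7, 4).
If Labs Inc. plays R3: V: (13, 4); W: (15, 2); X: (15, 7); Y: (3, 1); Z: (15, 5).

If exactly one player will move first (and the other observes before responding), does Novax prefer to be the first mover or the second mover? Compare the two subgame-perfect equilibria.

first

If Labs Inc. leads: Novax's best replies are R0→X, R1→Z, R2→V, R3→X; Labs Inc.'s induced payoffs 8, 3, 6, 15; outcome (R3, X), payoffs (15, 7).
If Novax leads: Labs Inc.'s best replies are V→R3, W→R3, X→R3, Y→R2, Z→R3; Novax's induced payoffs 4, 2, 7, 9, 5; outcome (R2, Y), payoffs (14, 9).
Novax gets 9 moving first and 7 moving second, so Novax prefers to move first.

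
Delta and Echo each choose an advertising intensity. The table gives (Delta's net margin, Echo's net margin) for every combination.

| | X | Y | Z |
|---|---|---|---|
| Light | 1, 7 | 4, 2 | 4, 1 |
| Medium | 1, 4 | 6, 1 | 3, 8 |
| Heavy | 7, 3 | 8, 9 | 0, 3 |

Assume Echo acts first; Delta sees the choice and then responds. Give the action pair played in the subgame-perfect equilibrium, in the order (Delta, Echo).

(Heavy, Y)

Solve by backward induction (Echo leads).
- X: BR = Heavy, leader payoff 3.
- Y: BR = Heavy, leader payoff 9.
- Z: BR = Light, leader payoff 1.
Echo's induced payoffs are 3, 9, 1, so Echo commits to Y. Subgame-perfect outcome: (Heavy, Y) with payoffs (8, 9).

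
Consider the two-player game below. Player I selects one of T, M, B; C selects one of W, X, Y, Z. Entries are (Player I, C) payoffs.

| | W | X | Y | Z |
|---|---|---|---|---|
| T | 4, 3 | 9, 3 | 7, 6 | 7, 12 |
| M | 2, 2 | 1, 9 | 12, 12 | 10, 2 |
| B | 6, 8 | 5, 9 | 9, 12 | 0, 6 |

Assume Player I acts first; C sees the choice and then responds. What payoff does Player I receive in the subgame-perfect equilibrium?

Solve by backward induction (Player I leads).
- T → C plays Z (best of 3, 3, 6, 12); Player I gets 7.
- M → C plays Y (best of 2, 9, 12, 2); Player I gets 12.
- B → C plays Y (best of 8, 9, 12, 6); Player I gets 9.
Among 7, 12, 9, the best is 12 at M. Subgame-perfect outcome: (M, Y) with payoffs (12, 12).

12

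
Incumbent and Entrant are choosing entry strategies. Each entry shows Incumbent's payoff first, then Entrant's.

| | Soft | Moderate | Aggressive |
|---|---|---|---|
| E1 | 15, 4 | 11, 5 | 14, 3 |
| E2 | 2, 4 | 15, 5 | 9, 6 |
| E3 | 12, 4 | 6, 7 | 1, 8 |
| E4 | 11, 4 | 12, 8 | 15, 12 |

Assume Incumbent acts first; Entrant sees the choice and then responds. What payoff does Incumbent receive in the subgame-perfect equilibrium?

Backward induction with Incumbent moving first.
- E1: BR = Moderate, leader payoff 11.
- E2: BR = Aggressive, leader payoff 9.
- E3: BR = Aggressive, leader payoff 1.
- E4: BR = Aggressive, leader payoff 15.
Maximizing over 11, 9, 1, 15, Incumbent chooses E4. Subgame-perfect outcome: (E4, Aggressive) with payoffs (15, 12).

15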